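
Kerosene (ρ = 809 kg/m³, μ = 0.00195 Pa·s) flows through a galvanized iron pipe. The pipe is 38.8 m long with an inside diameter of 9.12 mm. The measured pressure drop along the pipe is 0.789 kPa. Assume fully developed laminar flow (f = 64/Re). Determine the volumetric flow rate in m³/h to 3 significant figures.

For laminar flow, f = 64/Re with Re = ρVD/μ, so Darcy-Weisbach reduces to ΔP = 32μLV/D². Solving for V: V = ΔP·D²/(32μL) = 789·(0.00912)²/(32·0.00195·38.8) = 0.02711 m/s.
Check: Re = ρVD/μ = 809·0.02711·0.00912/0.00195 = 102.6 < 2300, so the laminar assumption holds.
Q = V·A = 0.02711·(π/4·0.00912²) = 1.771e-06 m³/s = 0.00637 m³/h.

Q ≈ 0.00637 m³/h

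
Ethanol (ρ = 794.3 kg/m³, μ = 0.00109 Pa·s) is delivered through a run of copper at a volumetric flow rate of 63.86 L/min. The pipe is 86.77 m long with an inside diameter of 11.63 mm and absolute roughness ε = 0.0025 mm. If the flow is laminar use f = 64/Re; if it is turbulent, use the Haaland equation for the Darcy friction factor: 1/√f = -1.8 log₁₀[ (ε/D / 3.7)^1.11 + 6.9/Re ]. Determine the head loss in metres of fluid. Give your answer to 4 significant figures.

h_f ≈ 738.2 m

Q = 63.86 L/min = 63.86/60000 = 0.001064 m³/s.
Cross-sectional area A = πD²/4 = π(0.01163)²/4 = 0.0001062 m²; mean velocity V = Q/A = 0.001064/0.0001062 = 10.02 m/s.
Reynolds number Re = ρVD/μ = 794.3 · 10.02 · 0.01163 / 0.00109 = 8.491e+04.
Re > 4000 → turbulent. Relative roughness ε/D = 2.5e-06/0.01163 = 0.000215. Haaland: 1/√f = -1.8 log₁₀[(0.000215/3.7)^1.11 + 6.9/8.491e+04] = -1.8 log₁₀[1.99e-05 + 8.13e-05] = 7.191, so f = 0.01934.
Darcy-Weisbach: ΔP = f(L/D)(ρV²/2) = 0.01934·(86.77/0.01163)·(794.3·10.02²/2) = 0.01934·7461·3.987e+04 = 5.752e+06 Pa.
Head loss h_f = ΔP/(ρg) = 5.752e+06/(794.3·9.81) = 738.2 m.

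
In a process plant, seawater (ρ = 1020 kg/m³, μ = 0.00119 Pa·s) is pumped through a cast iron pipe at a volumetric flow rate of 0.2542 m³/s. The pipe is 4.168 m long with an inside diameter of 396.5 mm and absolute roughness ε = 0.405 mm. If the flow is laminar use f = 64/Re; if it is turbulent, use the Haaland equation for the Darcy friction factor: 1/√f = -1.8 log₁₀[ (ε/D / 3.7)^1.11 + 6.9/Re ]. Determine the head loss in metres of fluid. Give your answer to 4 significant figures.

Cross-sectional area A = πD²/4 = π(0.3965)²/4 = 0.1235 m²; mean velocity V = Q/A = 0.2542/0.1235 = 2.059 m/s.
Reynolds number Re = ρVD/μ = 1020 · 2.059 · 0.3965 / 0.00119 = 6.997e+05.
Re > 4000 → turbulent. Relative roughness ε/D = 0.000405/0.3965 = 0.00102. Haaland: 1/√f = -1.8 log₁₀[(0.00102/3.7)^1.11 + 6.9/6.997e+05] = -1.8 log₁₀[0.000112 + 9.86e-06] = 7.045, so f = 0.02015.
Darcy-Weisbach: ΔP = f(L/D)(ρV²/2) = 0.02015·(4.168/0.3965)·(1020·2.059²/2) = 0.02015·10.51·2162 = 457.8 Pa.
Head loss h_f = ΔP/(ρg) = 457.8/(1020·9.81) = 0.04575 m.

h_f ≈ 0.04575 m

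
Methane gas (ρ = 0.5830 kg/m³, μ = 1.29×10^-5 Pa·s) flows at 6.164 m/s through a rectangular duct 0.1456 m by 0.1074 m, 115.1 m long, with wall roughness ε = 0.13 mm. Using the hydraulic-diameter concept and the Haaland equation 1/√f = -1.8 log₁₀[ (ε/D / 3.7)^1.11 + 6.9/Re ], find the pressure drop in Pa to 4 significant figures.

ΔP ≈ 259.8 Pa

Hydraulic diameter D_h = 4A/P = 4·(0.1456·0.1074)/(2·(0.1456+0.1074)) = 0.06255/0.506 = 0.1236 m.
Re = ρVD_h/μ = 0.583·6.164·0.1236/1.29e-05 = 3.444e+04.
ε/D_h = 0.00013/0.1236 = 0.00105; Haaland gives 1/√f = -1.8 log₁₀[0.000116+0.0002] = 6.3, so f = 0.02519.
ΔP = f(L/D_h)(ρV²/2) = 0.02519·115.1/0.1236·11.08 = 259.8 Pa.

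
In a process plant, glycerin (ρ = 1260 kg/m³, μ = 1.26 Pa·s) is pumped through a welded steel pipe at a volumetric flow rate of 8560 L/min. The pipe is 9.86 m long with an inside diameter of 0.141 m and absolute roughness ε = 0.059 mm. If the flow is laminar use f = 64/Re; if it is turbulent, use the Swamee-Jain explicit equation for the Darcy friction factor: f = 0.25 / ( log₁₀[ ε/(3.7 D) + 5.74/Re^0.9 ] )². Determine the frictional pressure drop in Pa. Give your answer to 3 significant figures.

ΔP ≈ 183000 Pa

Q = 8560 L/min = 8560/60000 = 0.1427 m³/s.
Cross-sectional area A = πD²/4 = π(0.141)²/4 = 0.01561 m²; mean velocity V = Q/A = 0.1427/0.01561 = 9.137 m/s.
Reynolds number Re = ρVD/μ = 1260 · 9.137 · 0.141 / 1.26 = 1288.
Re < 2300 → laminar flow, so f = 64/Re = 64/1288 = 0.04968 (the turbulent correlation is not needed).
Darcy-Weisbach: ΔP = f(L/D)(ρV²/2) = 0.04968·(9.86/0.141)·(1260·9.137²/2) = 0.04968·69.93·5.259e+04 = 1.827e+05 Pa.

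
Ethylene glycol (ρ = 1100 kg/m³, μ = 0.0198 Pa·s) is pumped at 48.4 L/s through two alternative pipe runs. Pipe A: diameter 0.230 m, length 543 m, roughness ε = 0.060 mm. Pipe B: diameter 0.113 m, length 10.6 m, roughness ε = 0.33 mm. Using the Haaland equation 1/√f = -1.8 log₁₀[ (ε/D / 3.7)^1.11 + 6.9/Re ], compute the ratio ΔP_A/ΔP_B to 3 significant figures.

ΔP_A/ΔP_B ≈ 1.40

Pipe A: V = Q/A = 0.0484/0.04155 = 1.165 m/s; Re = 1.489e+04; ε/D = 0.000261; Haaland → f = 0.02815; ΔP_A = f(L/D)(ρV²/2) = 4.96e+04 Pa.
Pipe B: V = Q/A = 0.0484/0.01003 = 4.826 m/s; Re = 3.03e+04; ε/D = 0.00292; Haaland → f = 0.02956; ΔP_B = f(L/D)(ρV²/2) = 3.553e+04 Pa.
ΔP_A/ΔP_B = 4.96e+04/3.553e+04 = 1.40.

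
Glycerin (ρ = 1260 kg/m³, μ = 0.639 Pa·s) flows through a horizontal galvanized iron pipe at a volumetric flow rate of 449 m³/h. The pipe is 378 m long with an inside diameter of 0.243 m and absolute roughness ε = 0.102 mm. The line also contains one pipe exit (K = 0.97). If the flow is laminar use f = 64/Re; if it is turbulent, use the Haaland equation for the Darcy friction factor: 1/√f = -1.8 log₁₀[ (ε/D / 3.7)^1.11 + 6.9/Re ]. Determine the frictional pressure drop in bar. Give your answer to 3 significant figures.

ΔP ≈ 3.56 bar

Q = 449 m³/h = 449/3600 = 0.1247 m³/s.
Cross-sectional area A = πD²/4 = π(0.243)²/4 = 0.04638 m²; mean velocity V = Q/A = 0.1247/0.04638 = 2.689 m/s.
Reynolds number Re = ρVD/μ = 1260 · 2.689 · 0.243 / 0.639 = 1289.
Re < 2300 → laminar flow, so f = 64/Re = 64/1289 = 0.04967 (the turbulent correlation is not needed).
Total minor-loss coefficient ΣK = 1·0.97 = 0.97.
ΔP = [f·L/D + ΣK]·(ρV²/2) = [0.04967·378/0.243 + 0.97]·(1260·2.689²/2) = [77.26 + 0.97]·4556 = 3.564e+05 Pa.
ΔP = 3.564e+05 Pa = 3.56 bar.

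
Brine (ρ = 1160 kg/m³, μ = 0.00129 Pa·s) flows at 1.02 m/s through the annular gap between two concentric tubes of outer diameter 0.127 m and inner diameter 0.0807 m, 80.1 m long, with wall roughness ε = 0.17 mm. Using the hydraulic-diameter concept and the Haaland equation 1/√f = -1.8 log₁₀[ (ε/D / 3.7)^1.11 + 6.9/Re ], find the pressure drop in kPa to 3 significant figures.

ΔP ≈ 31.4 kPa

Hydraulic diameter D_h = 4A/P = D_o - D_i = 0.127 - 0.0807 = 0.0463 m.
Re = ρVD_h/μ = 1160·1.02·0.0463/0.00129 = 4.247e+04.
ε/D_h = 0.00017/0.0463 = 0.00367; Haaland gives 1/√f = -1.8 log₁₀[0.000464+0.000162] = 5.766, so f = 0.03008.
ΔP = f(L/D_h)(ρV²/2) = 0.03008·80.1/0.0463·603.4 = 3.14e+04 Pa.
ΔP = 31.4 kPa.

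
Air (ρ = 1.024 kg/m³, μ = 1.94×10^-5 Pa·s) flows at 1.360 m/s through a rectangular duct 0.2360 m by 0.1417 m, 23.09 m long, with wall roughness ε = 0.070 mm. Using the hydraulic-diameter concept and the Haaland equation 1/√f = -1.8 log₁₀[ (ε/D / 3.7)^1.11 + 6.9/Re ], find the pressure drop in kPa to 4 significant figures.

ΔP ≈ 0.003641 kPa

Hydraulic diameter D_h = 4A/P = 4·(0.236·0.1417)/(2·(0.236+0.1417)) = 0.1338/0.7554 = 0.1771 m.
Re = ρVD_h/μ = 1.024·1.36·0.1771/1.94e-05 = 1.271e+04.
ε/D_h = 7e-05/0.1771 = 0.000395; Haaland gives 1/√f = -1.8 log₁₀[3.91e-05+0.000543] = 5.823, so f = 0.02949.
ΔP = f(L/D_h)(ρV²/2) = 0.02949·23.09/0.1771·0.947 = 3.641 Pa.
ΔP = 0.003641 kPa.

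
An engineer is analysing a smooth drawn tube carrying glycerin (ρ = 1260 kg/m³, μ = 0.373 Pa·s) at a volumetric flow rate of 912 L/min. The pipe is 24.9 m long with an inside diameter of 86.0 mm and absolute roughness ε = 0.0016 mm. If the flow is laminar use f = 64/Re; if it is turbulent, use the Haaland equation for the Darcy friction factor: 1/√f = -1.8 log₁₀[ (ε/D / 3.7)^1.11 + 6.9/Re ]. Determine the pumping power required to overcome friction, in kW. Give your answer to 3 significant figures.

Q = 912 L/min = 912/60000 = 0.0152 m³/s.
Cross-sectional area A = πD²/4 = π(0.086)²/4 = 0.005809 m²; mean velocity V = Q/A = 0.0152/0.005809 = 2.617 m/s.
Reynolds number Re = ρVD/μ = 1260 · 2.617 · 0.086 / 0.373 = 760.2.
Re < 2300 → laminar flow, so f = 64/Re = 64/760.2 = 0.08419 (the turbulent correlation is not needed).
Darcy-Weisbach: ΔP = f(L/D)(ρV²/2) = 0.08419·(24.9/0.086)·(1260·2.617²/2) = 0.08419·289.5·4314 = 1.052e+05 Pa.
Pumping power P = QΔP = 0.0152·1.052e+05 = 1598 W = 1.60 kW.

P ≈ 1.60 kW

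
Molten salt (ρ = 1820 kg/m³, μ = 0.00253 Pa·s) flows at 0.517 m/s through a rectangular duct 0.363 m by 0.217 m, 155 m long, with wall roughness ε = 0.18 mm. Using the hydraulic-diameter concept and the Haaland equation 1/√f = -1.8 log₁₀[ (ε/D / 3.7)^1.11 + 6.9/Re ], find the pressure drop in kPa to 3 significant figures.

ΔP ≈ 2.87 kPa

Hydraulic diameter D_h = 4A/P = 4·(0.363·0.217)/(2·(0.363+0.217)) = 0.3151/1.16 = 0.2716 m.
Re = ρVD_h/μ = 1820·0.517·0.2716/0.00253 = 1.01e+05.
ε/D_h = 0.00018/0.2716 = 0.000663; Haaland gives 1/√f = -1.8 log₁₀[6.93e-05+6.83e-05] = 6.95, so f = 0.0207.
ΔP = f(L/D_h)(ρV²/2) = 0.0207·155/0.2716·243.2 = 2873 Pa.
ΔP = 2.87 kPa.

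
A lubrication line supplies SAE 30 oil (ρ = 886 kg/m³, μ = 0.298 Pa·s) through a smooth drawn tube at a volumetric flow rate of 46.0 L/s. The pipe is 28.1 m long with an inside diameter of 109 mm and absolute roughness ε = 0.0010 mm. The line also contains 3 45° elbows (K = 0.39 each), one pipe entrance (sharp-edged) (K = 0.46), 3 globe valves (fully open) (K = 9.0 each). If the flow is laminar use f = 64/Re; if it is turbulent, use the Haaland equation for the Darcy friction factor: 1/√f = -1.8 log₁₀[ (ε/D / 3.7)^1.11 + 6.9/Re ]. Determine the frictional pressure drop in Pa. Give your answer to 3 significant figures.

Q = 46.0 L/s = 46.0/1000 = 0.046 m³/s.
Cross-sectional area A = πD²/4 = π(0.109)²/4 = 0.009331 m²; mean velocity V = Q/A = 0.046/0.009331 = 4.93 m/s.
Reynolds number Re = ρVD/μ = 886 · 4.93 · 0.109 / 0.298 = 1598.
Re < 2300 → laminar flow, so f = 64/Re = 64/1598 = 0.04006 (the turbulent correlation is not needed).
Total minor-loss coefficient ΣK = 3·0.39 + 1·0.46 + 3·9 = 28.6.
ΔP = [f·L/D + ΣK]·(ρV²/2) = [0.04006·28.1/0.109 + 28.6]·(886·4.93²/2) = [10.33 + 28.6]·1.077e+04 = 4.194e+05 Pa.

ΔP ≈ 419000 Pa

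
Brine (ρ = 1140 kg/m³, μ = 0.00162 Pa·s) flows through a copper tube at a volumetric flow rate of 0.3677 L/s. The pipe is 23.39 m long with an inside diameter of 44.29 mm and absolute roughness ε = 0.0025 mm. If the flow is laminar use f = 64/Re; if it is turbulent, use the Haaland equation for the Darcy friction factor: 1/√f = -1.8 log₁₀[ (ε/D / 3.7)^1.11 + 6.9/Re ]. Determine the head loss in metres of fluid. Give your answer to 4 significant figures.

h_f ≈ 0.05153 m

Q = 0.3677 L/s = 0.3677/1000 = 0.0003677 m³/s.
Cross-sectional area A = πD²/4 = π(0.04429)²/4 = 0.001541 m²; mean velocity V = Q/A = 0.0003677/0.001541 = 0.2387 m/s.
Reynolds number Re = ρVD/μ = 1140 · 0.2387 · 0.04429 / 0.00162 = 7439.
Re > 4000 → turbulent. Relative roughness ε/D = 2.5e-06/0.04429 = 5.64e-05. Haaland: 1/√f = -1.8 log₁₀[(5.64e-05/3.7)^1.11 + 6.9/7439] = -1.8 log₁₀[4.5e-06 + 0.000928] = 5.455, so f = 0.03361.
Darcy-Weisbach: ΔP = f(L/D)(ρV²/2) = 0.03361·(23.39/0.04429)·(1140·0.2387²/2) = 0.03361·528.1·32.47 = 576.2 Pa.
Head loss h_f = ΔP/(ρg) = 576.2/(1140·9.81) = 0.05153 m.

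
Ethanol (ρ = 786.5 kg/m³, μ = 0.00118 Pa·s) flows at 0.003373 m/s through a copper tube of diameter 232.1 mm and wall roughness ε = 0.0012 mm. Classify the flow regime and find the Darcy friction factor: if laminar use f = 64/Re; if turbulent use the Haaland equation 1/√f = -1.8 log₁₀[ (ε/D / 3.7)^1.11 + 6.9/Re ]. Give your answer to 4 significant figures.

Re = ρVD/μ = 786.5·0.003373·0.2321/0.00118 = 521.8.
Re < 2300 → laminar, so f = 64/Re = 0.1227 (roughness is irrelevant in laminar flow).

f ≈ 0.1227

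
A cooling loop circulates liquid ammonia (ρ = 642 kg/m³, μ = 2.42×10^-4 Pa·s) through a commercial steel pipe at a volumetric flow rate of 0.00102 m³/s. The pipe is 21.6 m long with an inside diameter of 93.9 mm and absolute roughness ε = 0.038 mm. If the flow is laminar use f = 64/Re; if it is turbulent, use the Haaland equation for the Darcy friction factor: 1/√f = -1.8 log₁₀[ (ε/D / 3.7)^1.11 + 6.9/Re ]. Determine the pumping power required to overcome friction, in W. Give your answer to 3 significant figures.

P ≈ 0.0380 W

Cross-sectional area A = πD²/4 = π(0.0939)²/4 = 0.006925 m²; mean velocity V = Q/A = 0.00102/0.006925 = 0.1473 m/s.
Reynolds number Re = ρVD/μ = 642 · 0.1473 · 0.0939 / 0.000242 = 3.669e+04.
Re > 4000 → turbulent. Relative roughness ε/D = 3.8e-05/0.0939 = 0.000405. Haaland: 1/√f = -1.8 log₁₀[(0.000405/3.7)^1.11 + 6.9/3.669e+04] = -1.8 log₁₀[4.01e-05 + 0.000188] = 6.555, so f = 0.02327.
Darcy-Weisbach: ΔP = f(L/D)(ρV²/2) = 0.02327·(21.6/0.0939)·(642·0.1473²/2) = 0.02327·230·6.964 = 37.28 Pa.
Pumping power P = QΔP = 0.00102·37.28 = 0.03803 W = 0.0380 W.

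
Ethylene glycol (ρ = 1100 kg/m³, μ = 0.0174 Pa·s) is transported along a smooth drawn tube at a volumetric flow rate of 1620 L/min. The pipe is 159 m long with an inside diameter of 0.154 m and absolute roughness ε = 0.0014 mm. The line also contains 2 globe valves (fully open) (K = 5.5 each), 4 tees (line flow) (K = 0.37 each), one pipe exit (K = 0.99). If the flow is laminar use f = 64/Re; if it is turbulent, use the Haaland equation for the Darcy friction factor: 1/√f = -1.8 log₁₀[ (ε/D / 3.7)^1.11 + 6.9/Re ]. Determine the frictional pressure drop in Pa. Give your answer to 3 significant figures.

Q = 1620 L/min = 1620/60000 = 0.027 m³/s.
Cross-sectional area A = πD²/4 = π(0.154)²/4 = 0.01863 m²; mean velocity V = Q/A = 0.027/0.01863 = 1.45 m/s.
Reynolds number Re = ρVD/μ = 1100 · 1.45 · 0.154 / 0.0174 = 1.411e+04.
Re > 4000 → turbulent. Relative roughness ε/D = 1.4e-06/0.154 = 9.09e-06. Haaland: 1/√f = -1.8 log₁₀[(9.09e-06/3.7)^1.11 + 6.9/1.411e+04] = -1.8 log₁₀[5.93e-07 + 0.000489] = 5.958, so f = 0.02817.
Total minor-loss coefficient ΣK = 2·5.5 + 4·0.37 + 1·0.99 = 13.5.
ΔP = [f·L/D + ΣK]·(ρV²/2) = [0.02817·159/0.154 + 13.5]·(1100·1.45²/2) = [29.08 + 13.5]·1156 = 4.917e+04 Pa.

ΔP ≈ 49200 Pa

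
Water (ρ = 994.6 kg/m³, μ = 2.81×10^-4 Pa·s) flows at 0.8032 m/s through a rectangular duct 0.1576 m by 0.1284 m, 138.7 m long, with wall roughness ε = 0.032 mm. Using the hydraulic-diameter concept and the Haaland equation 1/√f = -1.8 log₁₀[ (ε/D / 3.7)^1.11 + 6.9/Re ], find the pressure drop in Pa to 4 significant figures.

Hydraulic diameter D_h = 4A/P = 4·(0.1576·0.1284)/(2·(0.1576+0.1284)) = 0.08094/0.572 = 0.1415 m.
Re = ρVD_h/μ = 994.6·0.8032·0.1415/0.000281 = 4.023e+05.
ε/D_h = 3.2e-05/0.1415 = 0.000226; Haaland gives 1/√f = -1.8 log₁₀[2.1e-05+1.72e-05] = 7.953, so f = 0.01581.
ΔP = f(L/D_h)(ρV²/2) = 0.01581·138.7/0.1415·320.8 = 4972 Pa.

ΔP ≈ 4972 Pa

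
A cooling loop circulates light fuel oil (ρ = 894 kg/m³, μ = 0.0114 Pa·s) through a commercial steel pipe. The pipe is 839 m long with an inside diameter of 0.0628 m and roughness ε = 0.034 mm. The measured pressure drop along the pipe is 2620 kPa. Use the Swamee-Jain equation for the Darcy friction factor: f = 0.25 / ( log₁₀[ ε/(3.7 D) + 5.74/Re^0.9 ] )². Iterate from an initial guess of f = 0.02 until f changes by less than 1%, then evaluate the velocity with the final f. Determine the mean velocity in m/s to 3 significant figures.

V ≈ 4.02 m/s

Rearranging Darcy-Weisbach: V = √(2·ΔP·D/(f·L·ρ)). With ε/D = 3.4e-05/0.0628 = 0.000541, iterate starting from f = 0.02:
  f = 0.02 → V = √(2·2.62e+06·0.0628/(0.02·839·894)) = 4.684 m/s; Re = ρVD/μ = 2.307e+04; f → 0.0263
  f = 0.0263 → V = 4.084 m/s; Re = 2.011e+04; f → 0.02708
  f = 0.02708 → V = 4.025 m/s; Re = 1.982e+04; f → 0.02716
Converged (Δf/f < 1%). With the final f = 0.02716: V = √(2·2.62e+06·0.0628/(0.02716·839·894)) = 4.019 m/s.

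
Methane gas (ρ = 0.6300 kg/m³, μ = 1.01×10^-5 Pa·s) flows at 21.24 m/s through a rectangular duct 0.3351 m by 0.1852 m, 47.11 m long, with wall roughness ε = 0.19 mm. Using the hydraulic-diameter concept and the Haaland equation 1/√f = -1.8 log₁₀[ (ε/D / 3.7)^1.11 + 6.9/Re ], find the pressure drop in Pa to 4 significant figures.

Hydraulic diameter D_h = 4A/P = 4·(0.3351·0.1852)/(2·(0.3351+0.1852)) = 0.2482/1.041 = 0.2386 m.
Re = ρVD_h/μ = 0.63·21.24·0.2386/1.01e-05 = 3.161e+05.
ε/D_h = 0.00019/0.2386 = 0.000796; Haaland gives 1/√f = -1.8 log₁₀[8.5e-05+2.18e-05] = 7.148, so f = 0.01957.
ΔP = f(L/D_h)(ρV²/2) = 0.01957·47.11/0.2386·142.1 = 549.2 Pa.

ΔP ≈ 549.2 Pa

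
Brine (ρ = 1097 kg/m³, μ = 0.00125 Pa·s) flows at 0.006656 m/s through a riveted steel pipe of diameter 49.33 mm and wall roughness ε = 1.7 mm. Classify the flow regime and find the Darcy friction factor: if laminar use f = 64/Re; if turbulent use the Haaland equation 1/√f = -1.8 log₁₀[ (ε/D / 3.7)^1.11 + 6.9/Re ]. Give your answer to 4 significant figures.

f ≈ 0.2221

Re = ρVD/μ = 1097·0.006656·0.04933/0.00125 = 288.2.
Re < 2300 → laminar, so f = 64/Re = 0.2221 (roughness is irrelevant in laminar flow).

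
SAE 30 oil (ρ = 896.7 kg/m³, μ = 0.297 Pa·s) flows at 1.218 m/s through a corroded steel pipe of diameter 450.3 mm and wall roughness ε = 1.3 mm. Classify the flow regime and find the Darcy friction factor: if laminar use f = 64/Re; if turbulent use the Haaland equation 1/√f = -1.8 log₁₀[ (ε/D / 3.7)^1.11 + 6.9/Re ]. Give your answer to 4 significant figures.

f ≈ 0.03865

Re = ρVD/μ = 896.7·1.218·0.4503/0.297 = 1656.
Re < 2300 → laminar, so f = 64/Re = 0.03865 (roughness is irrelevant in laminar flow).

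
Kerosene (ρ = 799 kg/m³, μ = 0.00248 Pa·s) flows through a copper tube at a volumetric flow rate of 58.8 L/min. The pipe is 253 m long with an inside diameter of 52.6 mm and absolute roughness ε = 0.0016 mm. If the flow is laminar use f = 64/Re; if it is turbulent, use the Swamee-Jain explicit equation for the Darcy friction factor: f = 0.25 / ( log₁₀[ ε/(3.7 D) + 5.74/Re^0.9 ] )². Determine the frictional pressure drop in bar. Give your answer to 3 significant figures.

Q = 58.8 L/min = 58.8/60000 = 0.00098 m³/s.
Cross-sectional area A = πD²/4 = π(0.0526)²/4 = 0.002173 m²; mean velocity V = Q/A = 0.00098/0.002173 = 0.451 m/s.
Reynolds number Re = ρVD/μ = 799 · 0.451 · 0.0526 / 0.00248 = 7643.
Re > 4000 → turbulent. Relative roughness ε/D = 1.6e-06/0.0526 = 3.04e-05. Swamee-Jain: f = 0.25/(log₁₀[3.04e-05/3.7 + 5.74/7643^0.9])² = 0.25/(log₁₀[8.22e-06 + 0.00184])² = 0.25/(-2.734)² = 0.03344.
Darcy-Weisbach: ΔP = f(L/D)(ρV²/2) = 0.03344·(253/0.0526)·(799·0.451²/2) = 0.03344·4810·81.25 = 1.307e+04 Pa.
ΔP = 1.307e+04 Pa = 0.131 bar.

ΔP ≈ 0.131 bar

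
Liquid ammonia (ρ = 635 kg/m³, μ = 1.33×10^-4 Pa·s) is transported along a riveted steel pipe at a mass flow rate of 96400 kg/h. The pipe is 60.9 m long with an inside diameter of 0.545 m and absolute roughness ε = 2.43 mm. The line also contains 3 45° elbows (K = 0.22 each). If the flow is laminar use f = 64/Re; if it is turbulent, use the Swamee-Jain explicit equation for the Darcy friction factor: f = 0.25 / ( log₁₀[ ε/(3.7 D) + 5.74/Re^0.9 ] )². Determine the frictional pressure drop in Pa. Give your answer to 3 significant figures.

ṁ = 96400 kg/h = 96400/3600 = 26.78 kg/s.
A = πD²/4 = π(0.545)²/4 = 0.2333 m²; mean velocity V = ṁ/(ρA) = 26.78/(635 · 0.2333) = 0.1808 m/s.
Reynolds number Re = ρVD/μ = 635 · 0.1808 · 0.545 / 0.000133 = 4.704e+05.
Re > 4000 → turbulent. Relative roughness ε/D = 0.00243/0.545 = 0.00446. Swamee-Jain: f = 0.25/(log₁₀[0.00446/3.7 + 5.74/4.704e+05^0.9])² = 0.25/(log₁₀[0.00121 + 4.51e-05])² = 0.25/(-2.903)² = 0.02966.
Total minor-loss coefficient ΣK = 3·0.22 = 0.66.
ΔP = [f·L/D + ΣK]·(ρV²/2) = [0.02966·60.9/0.545 + 0.66]·(635·0.1808²/2) = [3.315 + 0.66]·10.37 = 41.24 Pa.

ΔP ≈ 41.2 Pa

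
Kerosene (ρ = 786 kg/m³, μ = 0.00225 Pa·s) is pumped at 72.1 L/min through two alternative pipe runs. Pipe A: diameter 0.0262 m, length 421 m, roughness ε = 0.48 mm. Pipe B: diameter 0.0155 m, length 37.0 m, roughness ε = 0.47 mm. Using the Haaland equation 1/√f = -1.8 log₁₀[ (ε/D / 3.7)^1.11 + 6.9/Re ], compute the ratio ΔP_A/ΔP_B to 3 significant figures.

Pipe A: V = Q/A = 0.001202/0.0005391 = 2.229 m/s; Re = 2.04e+04; ε/D = 0.0183; Haaland → f = 0.04904; ΔP_A = f(L/D)(ρV²/2) = 1.539e+06 Pa.
Pipe B: V = Q/A = 0.001202/0.0001887 = 6.368 m/s; Re = 3.448e+04; ε/D = 0.0303; Haaland → f = 0.05843; ΔP_B = f(L/D)(ρV²/2) = 2.223e+06 Pa.
ΔP_A/ΔP_B = 1.539e+06/2.223e+06 = 0.692.

ΔP_A/ΔP_B ≈ 0.692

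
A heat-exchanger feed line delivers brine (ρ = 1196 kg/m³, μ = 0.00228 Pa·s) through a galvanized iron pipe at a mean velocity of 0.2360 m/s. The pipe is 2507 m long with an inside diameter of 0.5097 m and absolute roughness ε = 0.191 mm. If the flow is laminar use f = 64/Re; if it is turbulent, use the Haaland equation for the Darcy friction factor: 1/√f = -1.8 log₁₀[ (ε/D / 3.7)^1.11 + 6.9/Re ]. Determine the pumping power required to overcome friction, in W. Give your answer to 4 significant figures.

Reynolds number Re = ρVD/μ = 1196 · 0.236 · 0.5097 / 0.00228 = 6.31e+04.
Re > 4000 → turbulent. Relative roughness ε/D = 0.000191/0.5097 = 0.000375. Haaland: 1/√f = -1.8 log₁₀[(0.000375/3.7)^1.11 + 6.9/6.31e+04] = -1.8 log₁₀[3.68e-05 + 0.000109] = 6.903, so f = 0.02098.
Darcy-Weisbach: ΔP = f(L/D)(ρV²/2) = 0.02098·(2507/0.5097)·(1196·0.236²/2) = 0.02098·4919·33.31 = 3438 Pa.
Q = V·A = 0.236·0.204 = 0.04815 m³/s.
Pumping power P = QΔP = 0.04815·3438 = 165.54 W = 165.5 W.

P ≈ 165.5 W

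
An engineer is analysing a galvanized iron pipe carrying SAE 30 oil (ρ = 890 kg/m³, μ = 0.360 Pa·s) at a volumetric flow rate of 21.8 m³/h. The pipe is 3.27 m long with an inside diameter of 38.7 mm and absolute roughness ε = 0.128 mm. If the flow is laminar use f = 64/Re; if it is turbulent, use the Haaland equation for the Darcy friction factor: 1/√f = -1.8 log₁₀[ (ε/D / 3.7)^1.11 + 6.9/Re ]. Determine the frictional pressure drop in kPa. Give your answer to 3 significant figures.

Q = 21.8 m³/h = 21.8/3600 = 0.006056 m³/s.
Cross-sectional area A = πD²/4 = π(0.0387)²/4 = 0.001176 m²; mean velocity V = Q/A = 0.006056/0.001176 = 5.148 m/s.
Reynolds number Re = ρVD/μ = 890 · 5.148 · 0.0387 / 0.36 = 492.5.
Re < 2300 → laminar flow, so f = 64/Re = 64/492.5 = 0.1299 (the turbulent correlation is not needed).
Darcy-Weisbach: ΔP = f(L/D)(ρV²/2) = 0.1299·(3.27/0.0387)·(890·5.148²/2) = 0.1299·84.5·1.179e+04 = 1.295e+05 Pa.
ΔP = 1.295e+05 Pa = 129 kPa.

ΔP ≈ 129 kPa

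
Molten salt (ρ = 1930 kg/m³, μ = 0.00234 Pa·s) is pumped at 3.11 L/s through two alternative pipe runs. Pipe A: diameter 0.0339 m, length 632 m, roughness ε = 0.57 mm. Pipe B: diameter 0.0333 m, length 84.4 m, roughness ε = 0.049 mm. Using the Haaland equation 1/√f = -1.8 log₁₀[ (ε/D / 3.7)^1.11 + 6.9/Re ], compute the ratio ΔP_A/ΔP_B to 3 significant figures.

Pipe A: V = Q/A = 0.00311/0.0009026 = 3.446 m/s; Re = 9.634e+04; ε/D = 0.0168; Haaland → f = 0.04608; ΔP_A = f(L/D)(ρV²/2) = 9.843e+06 Pa.
Pipe B: V = Q/A = 0.00311/0.0008709 = 3.571 m/s; Re = 9.808e+04; ε/D = 0.00147; Haaland → f = 0.02352; ΔP_B = f(L/D)(ρV²/2) = 7.335e+05 Pa.
ΔP_A/ΔP_B = 9.843e+06/7.335e+05 = 13.4.

ΔP_A/ΔP_B ≈ 13.4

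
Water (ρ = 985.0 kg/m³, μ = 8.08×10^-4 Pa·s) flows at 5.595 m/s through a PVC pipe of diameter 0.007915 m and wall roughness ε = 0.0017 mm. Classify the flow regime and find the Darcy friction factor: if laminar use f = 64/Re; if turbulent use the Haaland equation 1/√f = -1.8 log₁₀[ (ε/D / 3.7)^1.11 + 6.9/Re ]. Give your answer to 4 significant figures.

Re = ρVD/μ = 985·5.595·0.007915/0.000808 = 5.399e+04.
Re > 4000 → turbulent. ε/D = 1.7e-06/0.007915 = 0.000215; Haaland: 1/√f = -1.8 log₁₀[1.99e-05 + 0.000128] = 6.895, so f = 0.02103.

f ≈ 0.02103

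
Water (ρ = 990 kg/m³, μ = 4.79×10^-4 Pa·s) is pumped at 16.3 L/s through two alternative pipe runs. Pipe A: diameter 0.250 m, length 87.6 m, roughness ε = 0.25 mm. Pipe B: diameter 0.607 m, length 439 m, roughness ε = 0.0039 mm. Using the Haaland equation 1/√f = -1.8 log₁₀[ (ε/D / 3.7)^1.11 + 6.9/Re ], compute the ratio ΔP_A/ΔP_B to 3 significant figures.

ΔP_A/ΔP_B ≈ 18.5

Pipe A: V = Q/A = 0.0163/0.04909 = 0.3321 m/s; Re = 1.716e+05; ε/D = 0.001; Haaland → f = 0.0211; ΔP_A = f(L/D)(ρV²/2) = 403.5 Pa.
Pipe B: V = Q/A = 0.0163/0.2894 = 0.05633 m/s; Re = 7.067e+04; ε/D = 6.43e-06; Haaland → f = 0.01921; ΔP_B = f(L/D)(ρV²/2) = 21.82 Pa.
ΔP_A/ΔP_B = 403.5/21.82 = 18.5.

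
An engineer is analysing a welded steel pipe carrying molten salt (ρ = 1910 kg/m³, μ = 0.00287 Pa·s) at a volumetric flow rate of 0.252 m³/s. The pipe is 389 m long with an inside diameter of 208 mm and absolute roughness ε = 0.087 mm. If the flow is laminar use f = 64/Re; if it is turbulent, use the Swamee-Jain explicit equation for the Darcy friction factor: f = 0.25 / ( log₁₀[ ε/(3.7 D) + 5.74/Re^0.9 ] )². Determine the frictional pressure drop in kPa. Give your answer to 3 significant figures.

ΔP ≈ 1640 kPa

Cross-sectional area A = πD²/4 = π(0.208)²/4 = 0.03398 m²; mean velocity V = Q/A = 0.252/0.03398 = 7.416 m/s.
Reynolds number Re = ρVD/μ = 1910 · 7.416 · 0.208 / 0.00287 = 1.027e+06.
Re > 4000 → turbulent. Relative roughness ε/D = 8.7e-05/0.208 = 0.000418. Swamee-Jain: f = 0.25/(log₁₀[0.000418/3.7 + 5.74/1.027e+06^0.9])² = 0.25/(log₁₀[0.000113 + 2.23e-05])² = 0.25/(-3.868)² = 0.01671.
Darcy-Weisbach: ΔP = f(L/D)(ρV²/2) = 0.01671·(389/0.208)·(1910·7.416²/2) = 0.01671·1870·5.253e+04 = 1.641e+06 Pa.
ΔP = 1.641e+06 Pa = 1640 kPa.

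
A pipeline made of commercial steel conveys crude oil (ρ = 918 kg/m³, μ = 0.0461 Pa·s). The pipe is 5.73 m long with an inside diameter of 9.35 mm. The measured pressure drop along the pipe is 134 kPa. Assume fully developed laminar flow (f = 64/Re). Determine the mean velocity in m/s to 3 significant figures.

V ≈ 1.39 m/s

For laminar flow, f = 64/Re with Re = ρVD/μ, so Darcy-Weisbach reduces to ΔP = 32μLV/D². Solving for V: V = ΔP·D²/(32μL) = 1.34e+05·(0.00935)²/(32·0.0461·5.73) = 1.386 m/s.
Check: Re = ρVD/μ = 918·1.386·0.00935/0.0461 = 258 < 2300, so the laminar assumption holds.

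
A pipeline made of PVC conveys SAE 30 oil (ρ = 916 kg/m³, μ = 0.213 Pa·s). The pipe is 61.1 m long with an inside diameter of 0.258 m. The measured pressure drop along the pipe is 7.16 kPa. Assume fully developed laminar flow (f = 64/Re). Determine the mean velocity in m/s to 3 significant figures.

For laminar flow, f = 64/Re with Re = ρVD/μ, so Darcy-Weisbach reduces to ΔP = 32μLV/D². Solving for V: V = ΔP·D²/(32μL) = 7160·(0.258)²/(32·0.213·61.1) = 1.144 m/s.
Check: Re = ρVD/μ = 916·1.144·0.258/0.213 = 1270 < 2300, so the laminar assumption holds.

V ≈ 1.14 m/s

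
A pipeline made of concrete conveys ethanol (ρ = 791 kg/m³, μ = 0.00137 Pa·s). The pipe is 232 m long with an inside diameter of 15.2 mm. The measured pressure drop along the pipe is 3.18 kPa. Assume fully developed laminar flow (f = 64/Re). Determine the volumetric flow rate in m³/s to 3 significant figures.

Q ≈ 1.31×10^-5 m³/s

For laminar flow, f = 64/Re with Re = ρVD/μ, so Darcy-Weisbach reduces to ΔP = 32μLV/D². Solving for V: V = ΔP·D²/(32μL) = 3180·(0.0152)²/(32·0.00137·232) = 0.07224 m/s.
Check: Re = ρVD/μ = 791·0.07224·0.0152/0.00137 = 634 < 2300, so the laminar assumption holds.
Q = V·A = 0.07224·(π/4·0.0152²) = 1.311e-05 m³/s = 1.31×10^-5 m³/s.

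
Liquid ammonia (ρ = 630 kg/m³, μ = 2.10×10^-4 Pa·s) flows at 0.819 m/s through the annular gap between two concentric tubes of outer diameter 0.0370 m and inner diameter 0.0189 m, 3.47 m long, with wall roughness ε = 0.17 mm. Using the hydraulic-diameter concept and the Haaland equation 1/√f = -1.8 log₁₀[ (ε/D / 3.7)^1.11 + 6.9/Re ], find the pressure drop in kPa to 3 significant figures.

Hydraulic diameter D_h = 4A/P = D_o - D_i = 0.037 - 0.0189 = 0.0181 m.
Re = ρVD_h/μ = 630·0.819·0.0181/0.00021 = 4.447e+04.
ε/D_h = 0.00017/0.0181 = 0.00939; Haaland gives 1/√f = -1.8 log₁₀[0.00132+0.000155] = 5.099, so f = 0.03847.
ΔP = f(L/D_h)(ρV²/2) = 0.03847·3.47/0.0181·211.3 = 1558 Pa.
ΔP = 1.56 kPa.

ΔP ≈ 1.56 kPa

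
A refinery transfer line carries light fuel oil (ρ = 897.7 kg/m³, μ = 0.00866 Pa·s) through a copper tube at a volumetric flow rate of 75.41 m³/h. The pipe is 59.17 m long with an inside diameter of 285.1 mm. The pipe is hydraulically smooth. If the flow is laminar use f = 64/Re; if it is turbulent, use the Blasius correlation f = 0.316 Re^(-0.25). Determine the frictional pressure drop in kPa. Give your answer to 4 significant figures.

Q = 75.41 m³/h = 75.41/3600 = 0.02095 m³/s.
Cross-sectional area A = πD²/4 = π(0.2851)²/4 = 0.06384 m²; mean velocity V = Q/A = 0.02095/0.06384 = 0.3281 m/s.
Reynolds number Re = ρVD/μ = 897.7 · 0.3281 · 0.2851 / 0.00866 = 9697.
Re > 4000 → turbulent. Smooth-pipe (Blasius): f = 0.316 Re^(-0.25) = 0.316/(9697)^0.25 = 0.03184.
Darcy-Weisbach: ΔP = f(L/D)(ρV²/2) = 0.03184·(59.17/0.2851)·(897.7·0.3281²/2) = 0.03184·207.5·48.33 = 319.4 Pa.
ΔP = 319.4 Pa = 0.3194 kPa.

ΔP ≈ 0.3194 kPa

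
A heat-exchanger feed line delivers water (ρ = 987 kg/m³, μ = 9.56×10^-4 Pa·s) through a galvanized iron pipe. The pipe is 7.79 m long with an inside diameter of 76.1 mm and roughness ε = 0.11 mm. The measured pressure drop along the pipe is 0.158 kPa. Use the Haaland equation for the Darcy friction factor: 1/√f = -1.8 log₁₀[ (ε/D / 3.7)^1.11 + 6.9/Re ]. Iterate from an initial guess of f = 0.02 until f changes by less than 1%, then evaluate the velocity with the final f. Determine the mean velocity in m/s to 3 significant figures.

Rearranging Darcy-Weisbach: V = √(2·ΔP·D/(f·L·ρ)). With ε/D = 0.00011/0.0761 = 0.00145, iterate starting from f = 0.02:
  f = 0.02 → V = √(2·158·0.0761/(0.02·7.79·987)) = 0.3955 m/s; Re = ρVD/μ = 3.107e+04; f → 0.0265
  f = 0.0265 → V = 0.3435 m/s; Re = 2.699e+04; f → 0.02708
  f = 0.02708 → V = 0.3399 m/s; Re = 2.67e+04; f → 0.02712
Converged (Δf/f < 1%). With the final f = 0.02712: V = √(2·158·0.0761/(0.02712·7.79·987)) = 0.3396 m/s.

V ≈ 0.340 m/s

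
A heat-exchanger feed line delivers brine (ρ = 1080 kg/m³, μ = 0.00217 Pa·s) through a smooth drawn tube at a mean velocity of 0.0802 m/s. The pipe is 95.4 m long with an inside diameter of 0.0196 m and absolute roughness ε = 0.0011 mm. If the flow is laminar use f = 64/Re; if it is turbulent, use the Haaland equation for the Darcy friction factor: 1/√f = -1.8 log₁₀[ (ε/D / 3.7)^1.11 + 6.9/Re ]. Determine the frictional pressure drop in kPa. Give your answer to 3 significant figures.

ΔP ≈ 1.38 kPa

Reynolds number Re = ρVD/μ = 1080 · 0.0802 · 0.0196 / 0.00217 = 782.3.
Re < 2300 → laminar flow, so f = 64/Re = 64/782.3 = 0.08181 (the turbulent correlation is not needed).
Darcy-Weisbach: ΔP = f(L/D)(ρV²/2) = 0.08181·(95.4/0.0196)·(1080·0.0802²/2) = 0.08181·4867·3.473 = 1383 Pa.
ΔP = 1383 Pa = 1.38 kPa.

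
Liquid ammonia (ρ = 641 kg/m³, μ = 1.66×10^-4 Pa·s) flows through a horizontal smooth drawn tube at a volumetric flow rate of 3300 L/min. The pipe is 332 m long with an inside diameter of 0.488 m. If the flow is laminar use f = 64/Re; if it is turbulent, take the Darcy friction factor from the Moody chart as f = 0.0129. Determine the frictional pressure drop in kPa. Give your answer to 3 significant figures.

ΔP ≈ 0.243 kPa

Q = 3300 L/min = 3300/60000 = 0.055 m³/s.
Cross-sectional area A = πD²/4 = π(0.488)²/4 = 0.187 m²; mean velocity V = Q/A = 0.055/0.187 = 0.2941 m/s.
Reynolds number Re = ρVD/μ = 641 · 0.2941 · 0.488 / 0.000166 = 5.541e+05.
Re > 4000 → turbulent; use the Moody-chart value f = 0.0129.
Darcy-Weisbach: ΔP = f(L/D)(ρV²/2) = 0.0129·(332/0.488)·(641·0.2941²/2) = 0.0129·680.3·27.71 = 243.2 Pa.
ΔP = 243.2 Pa = 0.243 kPa.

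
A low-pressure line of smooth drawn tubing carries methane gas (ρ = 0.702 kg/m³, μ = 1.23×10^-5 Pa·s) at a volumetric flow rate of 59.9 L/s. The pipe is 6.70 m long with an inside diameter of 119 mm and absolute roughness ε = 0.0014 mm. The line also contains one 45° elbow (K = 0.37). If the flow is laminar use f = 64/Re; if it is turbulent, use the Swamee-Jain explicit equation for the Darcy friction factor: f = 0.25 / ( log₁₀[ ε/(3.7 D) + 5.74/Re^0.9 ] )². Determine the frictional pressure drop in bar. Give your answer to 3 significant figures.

Q = 59.9 L/s = 59.9/1000 = 0.0599 m³/s.
Cross-sectional area A = πD²/4 = π(0.119)²/4 = 0.01112 m²; mean velocity V = Q/A = 0.0599/0.01112 = 5.386 m/s.
Reynolds number Re = ρVD/μ = 0.702 · 5.386 · 0.119 / 1.23e-05 = 3.658e+04.
Re > 4000 → turbulent. Relative roughness ε/D = 1.4e-06/0.119 = 1.18e-05. Swamee-Jain: f = 0.25/(log₁₀[1.18e-05/3.7 + 5.74/3.658e+04^0.9])² = 0.25/(log₁₀[3.18e-06 + 0.000449])² = 0.25/(-3.345)² = 0.02234.
Total minor-loss coefficient ΣK = 1·0.37 = 0.37.
ΔP = [f·L/D + ΣK]·(ρV²/2) = [0.02234·6.7/0.119 + 0.37]·(0.702·5.386²/2) = [1.258 + 0.37]·10.18 = 16.58 Pa.
ΔP = 16.58 Pa = 1.66×10^-4 bar.

ΔP ≈ 1.66×10^-4 bar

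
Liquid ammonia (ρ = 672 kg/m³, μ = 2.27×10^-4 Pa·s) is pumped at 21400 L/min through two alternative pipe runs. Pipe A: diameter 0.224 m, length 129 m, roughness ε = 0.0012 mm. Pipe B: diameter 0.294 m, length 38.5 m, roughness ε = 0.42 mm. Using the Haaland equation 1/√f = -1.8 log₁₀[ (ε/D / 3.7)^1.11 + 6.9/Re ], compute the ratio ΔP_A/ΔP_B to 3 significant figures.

ΔP_A/ΔP_B ≈ 5.50

Pipe A: V = Q/A = 0.3567/0.03941 = 9.051 m/s; Re = 6.002e+06; ε/D = 5.36e-06; Haaland → f = 0.009081; ΔP_A = f(L/D)(ρV²/2) = 1.439e+05 Pa.
Pipe B: V = Q/A = 0.3567/0.06789 = 5.254 m/s; Re = 4.573e+06; ε/D = 0.00143; Haaland → f = 0.02155; ΔP_B = f(L/D)(ρV²/2) = 2.617e+04 Pa.
ΔP_A/ΔP_B = 1.439e+05/2.617e+04 = 5.50.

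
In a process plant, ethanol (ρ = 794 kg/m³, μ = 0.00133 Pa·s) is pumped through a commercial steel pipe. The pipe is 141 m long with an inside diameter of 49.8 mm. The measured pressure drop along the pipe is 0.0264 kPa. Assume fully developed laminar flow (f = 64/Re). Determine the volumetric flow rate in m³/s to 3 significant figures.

For laminar flow, f = 64/Re with Re = ρVD/μ, so Darcy-Weisbach reduces to ΔP = 32μLV/D². Solving for V: V = ΔP·D²/(32μL) = 26.4·(0.0498)²/(32·0.00133·141) = 0.01091 m/s.
Check: Re = ρVD/μ = 794·0.01091·0.0498/0.00133 = 324.4 < 2300, so the laminar assumption holds.
Q = V·A = 0.01091·(π/4·0.0498²) = 2.125e-05 m³/s = 2.13×10^-5 m³/s.

Q ≈ 2.13×10^-5 m³/s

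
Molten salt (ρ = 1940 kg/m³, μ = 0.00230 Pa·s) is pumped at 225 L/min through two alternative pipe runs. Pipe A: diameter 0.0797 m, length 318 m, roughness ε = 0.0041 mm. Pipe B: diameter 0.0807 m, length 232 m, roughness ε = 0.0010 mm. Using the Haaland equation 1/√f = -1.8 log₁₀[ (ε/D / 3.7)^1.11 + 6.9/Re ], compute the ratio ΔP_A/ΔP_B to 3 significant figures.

ΔP_A/ΔP_B ≈ 1.46

Pipe A: V = Q/A = 0.00375/0.004989 = 0.7517 m/s; Re = 5.053e+04; ε/D = 5.14e-05; Haaland → f = 0.0208; ΔP_A = f(L/D)(ρV²/2) = 4.549e+04 Pa.
Pipe B: V = Q/A = 0.00375/0.005115 = 0.7332 m/s; Re = 4.99e+04; ε/D = 1.24e-05; Haaland → f = 0.02075; ΔP_B = f(L/D)(ρV²/2) = 3.11e+04 Pa.
ΔP_A/ΔP_B = 4.549e+04/3.11e+04 = 1.46.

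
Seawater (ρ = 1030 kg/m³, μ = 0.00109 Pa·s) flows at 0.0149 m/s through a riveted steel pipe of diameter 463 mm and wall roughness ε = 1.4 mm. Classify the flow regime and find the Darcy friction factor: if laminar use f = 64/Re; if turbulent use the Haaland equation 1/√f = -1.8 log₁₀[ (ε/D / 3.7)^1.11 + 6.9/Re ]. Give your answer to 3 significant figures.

f ≈ 0.0382

Re = ρVD/μ = 1030·0.0149·0.463/0.00109 = 6519.
Re > 4000 → turbulent. ε/D = 0.0014/0.463 = 0.00302; Haaland: 1/√f = -1.8 log₁₀[0.000374 + 0.00106] = 5.119, so f = 0.03816.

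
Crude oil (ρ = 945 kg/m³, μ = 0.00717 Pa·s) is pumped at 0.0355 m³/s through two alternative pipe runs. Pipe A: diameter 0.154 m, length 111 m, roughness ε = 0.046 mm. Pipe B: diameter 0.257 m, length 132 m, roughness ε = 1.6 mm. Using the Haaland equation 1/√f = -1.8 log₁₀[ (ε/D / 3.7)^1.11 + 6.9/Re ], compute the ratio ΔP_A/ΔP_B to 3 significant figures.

Pipe A: V = Q/A = 0.0355/0.01863 = 1.906 m/s; Re = 3.868e+04; ε/D = 0.000299; Haaland → f = 0.02274; ΔP_A = f(L/D)(ρV²/2) = 2.813e+04 Pa.
Pipe B: V = Q/A = 0.0355/0.05187 = 0.6843 m/s; Re = 2.318e+04; ε/D = 0.00623; Haaland → f = 0.03555; ΔP_B = f(L/D)(ρV²/2) = 4040 Pa.
ΔP_A/ΔP_B = 2.813e+04/4040 = 6.96.

ΔP_A/ΔP_B ≈ 6.96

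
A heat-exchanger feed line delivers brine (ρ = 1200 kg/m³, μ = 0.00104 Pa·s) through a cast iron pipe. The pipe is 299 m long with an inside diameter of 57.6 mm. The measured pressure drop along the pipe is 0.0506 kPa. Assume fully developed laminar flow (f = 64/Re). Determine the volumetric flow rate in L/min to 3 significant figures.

Q ≈ 2.64 L/min

For laminar flow, f = 64/Re with Re = ρVD/μ, so Darcy-Weisbach reduces to ΔP = 32μLV/D². Solving for V: V = ΔP·D²/(32μL) = 50.6·(0.0576)²/(32·0.00104·299) = 0.01687 m/s.
Check: Re = ρVD/μ = 1200·0.01687·0.0576/0.00104 = 1121 < 2300, so the laminar assumption holds.
Q = V·A = 0.01687·(π/4·0.0576²) = 4.396e-05 m³/s = 2.64 L/min.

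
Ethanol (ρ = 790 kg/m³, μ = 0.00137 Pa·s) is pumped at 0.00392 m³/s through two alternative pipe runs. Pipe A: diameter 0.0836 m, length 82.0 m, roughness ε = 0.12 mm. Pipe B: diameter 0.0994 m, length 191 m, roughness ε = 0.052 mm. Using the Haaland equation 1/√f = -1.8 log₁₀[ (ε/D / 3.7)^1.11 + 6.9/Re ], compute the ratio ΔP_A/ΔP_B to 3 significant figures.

Pipe A: V = Q/A = 0.00392/0.005489 = 0.7141 m/s; Re = 3.443e+04; ε/D = 0.00144; Haaland → f = 0.0261; ΔP_A = f(L/D)(ρV²/2) = 5157 Pa.
Pipe B: V = Q/A = 0.00392/0.00776 = 0.5052 m/s; Re = 2.895e+04; ε/D = 0.000523; Haaland → f = 0.0247; ΔP_B = f(L/D)(ρV²/2) = 4783 Pa.
ΔP_A/ΔP_B = 5157/4783 = 1.08.

ΔP_A/ΔP_B ≈ 1.08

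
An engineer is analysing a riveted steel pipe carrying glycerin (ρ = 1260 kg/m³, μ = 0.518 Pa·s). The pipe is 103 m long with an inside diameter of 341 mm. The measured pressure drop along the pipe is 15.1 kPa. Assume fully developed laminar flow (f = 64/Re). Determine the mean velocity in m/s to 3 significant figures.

V ≈ 1.03 m/s

For laminar flow, f = 64/Re with Re = ρVD/μ, so Darcy-Weisbach reduces to ΔP = 32μLV/D². Solving for V: V = ΔP·D²/(32μL) = 1.51e+04·(0.341)²/(32·0.518·103) = 1.028 m/s.
Check: Re = ρVD/μ = 1260·1.028·0.341/0.518 = 853 < 2300, so the laminar assumption holds.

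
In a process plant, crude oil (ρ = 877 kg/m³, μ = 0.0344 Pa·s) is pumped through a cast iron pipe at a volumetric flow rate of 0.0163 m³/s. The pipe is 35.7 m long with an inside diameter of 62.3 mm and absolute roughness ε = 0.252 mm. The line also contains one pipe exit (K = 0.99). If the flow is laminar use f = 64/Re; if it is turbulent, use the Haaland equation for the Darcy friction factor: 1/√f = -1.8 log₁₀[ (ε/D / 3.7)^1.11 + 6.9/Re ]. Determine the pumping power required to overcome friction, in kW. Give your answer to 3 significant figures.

P ≈ 4.57 kW

Cross-sectional area A = πD²/4 = π(0.0623)²/4 = 0.003048 m²; mean velocity V = Q/A = 0.0163/0.003048 = 5.347 m/s.
Reynolds number Re = ρVD/μ = 877 · 5.347 · 0.0623 / 0.0344 = 8493.
Re > 4000 → turbulent. Relative roughness ε/D = 0.000252/0.0623 = 0.00404. Haaland: 1/√f = -1.8 log₁₀[(0.00404/3.7)^1.11 + 6.9/8493] = -1.8 log₁₀[0.000516 + 0.000812] = 5.178, so f = 0.0373.
Total minor-loss coefficient ΣK = 1·0.99 = 0.99.
ΔP = [f·L/D + ΣK]·(ρV²/2) = [0.0373·35.7/0.0623 + 0.99]·(877·5.347²/2) = [21.37 + 0.99]·1.254e+04 = 2.804e+05 Pa.
Pumping power P = QΔP = 0.0163·2.804e+05 = 4570 W = 4.57 kW.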